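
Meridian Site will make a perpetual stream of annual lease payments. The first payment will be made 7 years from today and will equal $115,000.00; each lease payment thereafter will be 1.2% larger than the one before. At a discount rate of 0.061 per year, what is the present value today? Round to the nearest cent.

$1645164.98

Value at end of year 6: C₁ / (r − g) = $115,000.00 / (0.061 − 0.012) = $2,346,938.7755
Discount to today: PV = $2,346,938.7755 / (1 + 0.061)^6 = $2,346,938.7755 / 1.426567 = $1,645,164.98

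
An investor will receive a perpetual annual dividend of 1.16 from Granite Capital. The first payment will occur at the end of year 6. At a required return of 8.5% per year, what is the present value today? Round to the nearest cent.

9.08

Value at end of year 5: C / r = 1.16 / 0.085 = 13.6471
Discount to today: PV = 13.6471 / (1 + 0.085)^5 = 13.6471 / 1.503657 = 9.08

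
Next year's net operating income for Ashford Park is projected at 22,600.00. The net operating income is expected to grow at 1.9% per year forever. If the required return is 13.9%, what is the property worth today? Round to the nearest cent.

Growing perpetuity: P = D₁ / (r − g) = 22,600.0000 / (0.139 − 0.019) = 188,333.33

188333.33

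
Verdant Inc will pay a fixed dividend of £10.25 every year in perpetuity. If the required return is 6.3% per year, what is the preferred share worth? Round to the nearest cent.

£162.70

Level perpetuity: PV = C / r = £10.25 / 0.063 = £162.70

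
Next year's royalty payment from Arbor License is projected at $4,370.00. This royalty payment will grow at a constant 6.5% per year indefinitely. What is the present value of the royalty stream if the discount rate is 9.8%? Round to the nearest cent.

$132424.24

Growing perpetuity: P = D₁ / (r − g) = $4,370.0000 / (0.098 − 0.065) = $132,424.24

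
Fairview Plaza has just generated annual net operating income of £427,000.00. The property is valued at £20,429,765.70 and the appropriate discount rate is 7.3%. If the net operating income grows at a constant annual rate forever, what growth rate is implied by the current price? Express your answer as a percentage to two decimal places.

P = D₀(1+g)/(r−g) ⇒ P(r−g) = D₀(1+g) ⇒ g(P+D₀) = P·r − D₀
g = (P·r − D₀)/(P + D₀) = (£20,429,765.70×0.073 − £427,000.00) / (£20,429,765.70 + £427,000.00) = 0.051033

5.10%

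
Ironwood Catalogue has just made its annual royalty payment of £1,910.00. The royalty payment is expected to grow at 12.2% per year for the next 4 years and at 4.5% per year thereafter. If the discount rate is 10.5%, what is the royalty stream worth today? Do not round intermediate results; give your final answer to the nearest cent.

D_1 = 2143.02000
D_2 = 2404.46844
D_3 = 2697.81359
D_4 = 3026.94685
Terminal value at year 4: TV = D_4×(1+g_2)/(r−g_2) = 3163.15946/0.06 = 52719.32426
P_0 = D_1/(1+r)^1 + D_2/(1+r)^2 + D_3/(1+r)^3 + D_4/(1+r)^4 + TV/(1+r)^4
    = 1939.38462 + 1969.22130 + 1999.51701 + 2030.27881 + 35360.68935 = 43299.09110

£43299.09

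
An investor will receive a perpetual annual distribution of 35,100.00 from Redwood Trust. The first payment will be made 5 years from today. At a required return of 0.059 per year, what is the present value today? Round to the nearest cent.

Value at end of year 4: C / r = 35,100.00 / 0.059 = 594,915.2542
Discount to today: PV = 594,915.2542 / (1 + 0.059)^4 = 594,915.2542 / 1.257720 = 473,011.03

473011.03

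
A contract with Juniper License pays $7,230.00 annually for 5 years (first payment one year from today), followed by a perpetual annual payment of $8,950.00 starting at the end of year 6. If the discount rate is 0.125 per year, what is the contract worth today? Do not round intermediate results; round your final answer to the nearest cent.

$65475.82

PV of 5-year annuity: $7,230.00 × [1 − (1+0.125)^−5] / 0.125 = 25742.90911
Perpetuity value at year 5: $8,950.00 / 0.125 = 71600.00000
PV of perpetuity: 71600.00000 / (1+0.125)^5 = 39732.91334
Total PV = 25742.90911 + 39732.91334 = 65475.82245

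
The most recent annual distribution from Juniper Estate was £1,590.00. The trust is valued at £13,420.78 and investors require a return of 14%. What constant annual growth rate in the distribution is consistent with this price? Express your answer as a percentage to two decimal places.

P = D₀(1+g)/(r−g) ⇒ P(r−g) = D₀(1+g) ⇒ g(P+D₀) = P·r − D₀
g = (P·r − D₀)/(P + D₀) = (£13,420.78×0.14 − £1,590.00) / (£13,420.78 + £1,590.00) = 0.019247

1.92%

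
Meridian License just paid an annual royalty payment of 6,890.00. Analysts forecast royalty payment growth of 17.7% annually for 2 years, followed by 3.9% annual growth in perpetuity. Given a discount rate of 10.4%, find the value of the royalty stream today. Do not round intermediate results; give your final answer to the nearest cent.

140357.25

D_1 = 8109.53000
D_2 = 9544.91681
Terminal value at year 2: TV = D_2×(1+g_2)/(r−g_2) = 9917.16857/0.065 = 152571.82409
P_0 = D_1/(1+r)^1 + D_2/(1+r)^2 + TV/(1+r)^2
    = 7345.58877 + 7831.30252 + 125180.35871 = 140357.25000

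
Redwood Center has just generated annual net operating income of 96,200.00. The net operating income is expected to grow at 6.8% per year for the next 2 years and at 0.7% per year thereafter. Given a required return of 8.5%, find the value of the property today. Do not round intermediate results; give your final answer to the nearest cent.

D_1 = 102741.60000
D_2 = 109728.02880
Terminal value at year 2: TV = D_2×(1+g_2)/(r−g_2) = 110496.12500/0.078 = 1416616.98720
P_0 = D_1/(1+r)^1 + D_2/(1+r)^2 + TV/(1+r)^2
    = 94692.71889 + 93209.05417 + 1203352.78914 = 1391254.56221

1391254.56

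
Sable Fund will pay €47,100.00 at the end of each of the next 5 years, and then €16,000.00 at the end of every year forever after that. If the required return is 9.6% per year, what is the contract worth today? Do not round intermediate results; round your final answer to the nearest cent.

€285774.80

PV of 5-year annuity: €47,100.00 × [1 − (1+0.096)^−5] / 0.096 = 180385.63462
Perpetuity value at year 5: €16,000.00 / 0.096 = 166666.66667
PV of perpetuity: 166666.66667 / (1+0.096)^5 = 105389.16871
Total PV = 180385.63462 + 105389.16871 = 285774.80333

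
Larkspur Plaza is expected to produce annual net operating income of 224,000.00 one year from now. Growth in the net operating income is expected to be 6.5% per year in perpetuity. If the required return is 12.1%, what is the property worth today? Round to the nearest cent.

4000000.00

Growing perpetuity: P = D₁ / (r − g) = 224,000.0000 / (0.121 − 0.065) = 4,000,000.00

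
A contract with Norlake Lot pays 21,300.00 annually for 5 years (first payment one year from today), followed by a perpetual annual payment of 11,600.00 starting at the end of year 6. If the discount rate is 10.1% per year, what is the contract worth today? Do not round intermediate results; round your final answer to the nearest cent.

PV of 5-year annuity: 21,300.00 × [1 − (1+0.101)^−5] / 0.101 = 80537.90778
Perpetuity value at year 5: 11,600.00 / 0.101 = 114851.48515
PV of perpetuity: 114851.48515 / (1+0.101)^5 = 70990.46495
Total PV = 80537.90778 + 70990.46495 = 151528.37273

151528.37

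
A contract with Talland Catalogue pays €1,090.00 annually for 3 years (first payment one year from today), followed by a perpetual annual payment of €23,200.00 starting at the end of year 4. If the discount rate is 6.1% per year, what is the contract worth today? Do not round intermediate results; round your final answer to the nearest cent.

€321336.75

PV of 3-year annuity: €1,090.00 × [1 − (1+0.061)^−3] / 0.061 = 2908.20079
Perpetuity value at year 3: €23,200.00 / 0.061 = 380327.86885
PV of perpetuity: 380327.86885 / (1+0.061)^3 = 318428.54922
Total PV = 2908.20079 + 318428.54922 = 321336.75001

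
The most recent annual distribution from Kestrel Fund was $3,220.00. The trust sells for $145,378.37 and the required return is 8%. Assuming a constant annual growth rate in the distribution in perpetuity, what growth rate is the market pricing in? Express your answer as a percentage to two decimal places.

5.66%

P = D₀(1+g)/(r−g) ⇒ P(r−g) = D₀(1+g) ⇒ g(P+D₀) = P·r − D₀
g = (P·r − D₀)/(P + D₀) = ($145,378.37×0.08 − $3,220.00) / ($145,378.37 + $3,220.00) = 0.056597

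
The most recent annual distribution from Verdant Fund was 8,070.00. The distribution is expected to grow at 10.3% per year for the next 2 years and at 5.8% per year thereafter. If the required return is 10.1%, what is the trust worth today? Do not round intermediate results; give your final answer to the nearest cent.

215465.57

D_1 = 8901.21000
D_2 = 9818.03463
Terminal value at year 2: TV = D_2×(1+g_2)/(r−g_2) = 10387.48064/0.043 = 241569.31718
P_0 = D_1/(1+r)^1 + D_2/(1+r)^2 + TV/(1+r)^2
    = 8084.65940 + 8099.34543 + 199281.56896 = 215465.57379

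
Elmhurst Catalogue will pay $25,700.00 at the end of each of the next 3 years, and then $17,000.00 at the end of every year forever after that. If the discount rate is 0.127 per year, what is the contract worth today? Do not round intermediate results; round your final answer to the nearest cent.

PV of 3-year annuity: $25,700.00 × [1 − (1+0.127)^−3] / 0.127 = 60992.07574
Perpetuity value at year 3: $17,000.00 / 0.127 = 133858.26772
PV of perpetuity: 133858.26772 / (1+0.127)^3 = 93513.31489
Total PV = 60992.07574 + 93513.31489 = 154505.39063

$154505.39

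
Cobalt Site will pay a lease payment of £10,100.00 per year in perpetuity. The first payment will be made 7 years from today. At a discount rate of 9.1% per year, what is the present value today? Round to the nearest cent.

Value at end of year 6: C / r = £10,100.00 / 0.091 = £110,989.0110
Discount to today: PV = £110,989.0110 / (1 + 0.091)^6 = £110,989.0110 / 1.686353 = £65,816.00

£65816.00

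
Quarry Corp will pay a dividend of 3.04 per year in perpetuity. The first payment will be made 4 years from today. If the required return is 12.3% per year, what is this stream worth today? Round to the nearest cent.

Value at end of year 3: C / r = 3.04 / 0.123 = 24.7154
Discount to today: PV = 24.7154 / (1 + 0.123)^3 = 24.7154 / 1.416248 = 17.45

17.45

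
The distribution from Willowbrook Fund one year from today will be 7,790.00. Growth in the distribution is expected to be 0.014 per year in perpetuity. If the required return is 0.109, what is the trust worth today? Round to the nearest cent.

Growing perpetuity: P = D₁ / (r − g) = 7,790.0000 / (0.109 − 0.014) = 82,000.00

82000.00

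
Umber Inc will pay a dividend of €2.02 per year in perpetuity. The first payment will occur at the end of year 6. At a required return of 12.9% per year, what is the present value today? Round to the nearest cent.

€8.54

Value at end of year 5: C / r = €2.02 / 0.129 = €15.6589
Discount to today: PV = €15.6589 / (1 + 0.129)^5 = €15.6589 / 1.834297 = €8.54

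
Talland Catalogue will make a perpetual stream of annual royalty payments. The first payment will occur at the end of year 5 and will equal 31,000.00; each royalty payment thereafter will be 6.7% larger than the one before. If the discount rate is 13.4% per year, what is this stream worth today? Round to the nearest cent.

Value at end of year 4: C₁ / (r − g) = 31,000.00 / (0.134 − 0.067) = 462,686.5672
Discount to today: PV = 462,686.5672 / (1 + 0.134)^4 = 462,686.5672 / 1.653683 = 279,791.60

279791.60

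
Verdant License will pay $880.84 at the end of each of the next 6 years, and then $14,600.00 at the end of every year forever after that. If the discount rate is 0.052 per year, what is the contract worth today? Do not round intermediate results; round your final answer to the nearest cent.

PV of 6-year annuity: $880.84 × [1 − (1+0.052)^−6] / 0.052 = 4442.41850
Perpetuity value at year 6: $14,600.00 / 0.052 = 280769.23077
PV of perpetuity: 280769.23077 / (1+0.052)^6 = 207135.75576
Total PV = 4442.41850 + 207135.75576 = 211578.17426

$211578.17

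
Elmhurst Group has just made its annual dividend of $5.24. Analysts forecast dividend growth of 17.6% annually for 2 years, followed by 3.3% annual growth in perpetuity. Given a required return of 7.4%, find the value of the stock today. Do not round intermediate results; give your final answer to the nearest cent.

D_1 = 6.16224
D_2 = 7.24679
Terminal value at year 2: TV = D_2×(1+g_2)/(r−g_2) = 7.48594/0.041 = 182.58386
P_0 = D_1/(1+r)^1 + D_2/(1+r)^2 + TV/(1+r)^2
    = 5.73765 + 6.28257 + 158.29013 = 170.31035

$170.31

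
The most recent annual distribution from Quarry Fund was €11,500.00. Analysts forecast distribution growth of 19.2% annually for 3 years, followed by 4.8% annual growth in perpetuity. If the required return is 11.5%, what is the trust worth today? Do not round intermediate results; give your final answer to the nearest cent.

€259268.35

D_1 = 13708.00000
D_2 = 16339.93600
D_3 = 19477.20371
Terminal value at year 3: TV = D_3×(1+g_2)/(r−g_2) = 20412.10949/0.067 = 304658.35060
P_0 = D_1/(1+r)^1 + D_2/(1+r)^2 + D_3/(1+r)^3 + TV/(1+r)^3
    = 12294.17040 + 13143.18486 + 14050.83081 + 219780.15957 = 259268.34565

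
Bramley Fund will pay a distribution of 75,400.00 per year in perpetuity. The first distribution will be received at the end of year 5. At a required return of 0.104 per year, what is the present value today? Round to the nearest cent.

488047.07

Value at end of year 4: C / r = 75,400.00 / 0.104 = 725,000.0000
Discount to today: PV = 725,000.0000 / (1 + 0.104)^4 = 725,000.0000 / 1.485512 = 488,047.07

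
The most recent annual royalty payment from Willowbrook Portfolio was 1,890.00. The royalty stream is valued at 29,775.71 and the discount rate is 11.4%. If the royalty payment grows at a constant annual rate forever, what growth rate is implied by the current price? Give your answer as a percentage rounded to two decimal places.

P = D₀(1+g)/(r−g) ⇒ P(r−g) = D₀(1+g) ⇒ g(P+D₀) = P·r − D₀
g = (P·r − D₀)/(P + D₀) = (29,775.71×0.114 − 1,890.00) / (29,775.71 + 1,890.00) = 0.047510

4.75%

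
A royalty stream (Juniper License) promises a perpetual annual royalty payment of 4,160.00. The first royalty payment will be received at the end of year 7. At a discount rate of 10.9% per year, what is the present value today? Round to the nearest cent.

20515.29

Value at end of year 6: C / r = 4,160.00 / 0.109 = 38,165.1376
Discount to today: PV = 38,165.1376 / (1 + 0.109)^6 = 38,165.1376 / 1.860327 = 20,515.29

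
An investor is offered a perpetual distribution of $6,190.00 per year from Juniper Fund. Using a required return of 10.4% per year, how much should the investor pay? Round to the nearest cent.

$59519.23

Level perpetuity: PV = C / r = $6,190.00 / 0.104 = $59,519.23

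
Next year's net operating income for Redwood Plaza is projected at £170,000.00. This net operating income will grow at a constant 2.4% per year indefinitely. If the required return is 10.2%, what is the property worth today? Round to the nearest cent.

£2179487.18

Growing perpetuity: P = D₁ / (r − g) = £170,000.0000 / (0.102 − 0.024) = £2,179,487.18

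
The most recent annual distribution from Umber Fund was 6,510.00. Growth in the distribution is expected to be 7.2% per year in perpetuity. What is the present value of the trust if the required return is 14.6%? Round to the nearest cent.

94307.03

D₁ = D₀ × (1 + g) = 6,510.00 × 1.072 = 6,978.7200
Growing perpetuity: P = D₁ / (r − g) = 6,978.7200 / (0.146 − 0.072) = 94,307.03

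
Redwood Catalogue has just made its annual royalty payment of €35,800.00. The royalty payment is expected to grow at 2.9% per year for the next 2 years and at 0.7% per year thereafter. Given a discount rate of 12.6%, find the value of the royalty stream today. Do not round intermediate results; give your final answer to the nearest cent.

D_1 = 36838.20000
D_2 = 37906.50780
Terminal value at year 2: TV = D_2×(1+g_2)/(r−g_2) = 38171.85335/0.119 = 320771.87693
P_0 = D_1/(1+r)^1 + D_2/(1+r)^2 + TV/(1+r)^2
    = 32715.98579 + 29897.64598 + 252999.40762 = 315613.03939

€315613.04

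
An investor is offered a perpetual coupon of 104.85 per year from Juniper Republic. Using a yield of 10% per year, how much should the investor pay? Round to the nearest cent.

Level perpetuity: PV = C / r = 104.85 / 0.1 = 1,048.50

1048.50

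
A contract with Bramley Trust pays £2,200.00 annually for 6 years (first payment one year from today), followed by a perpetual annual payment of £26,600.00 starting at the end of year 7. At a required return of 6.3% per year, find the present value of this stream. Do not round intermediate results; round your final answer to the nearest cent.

£303362.16

PV of 6-year annuity: £2,200.00 × [1 − (1+0.063)^−6] / 0.063 = 10716.89129
Perpetuity value at year 6: £26,600.00 / 0.063 = 422222.22222
PV of perpetuity: 422222.22222 / (1+0.063)^6 = 292645.26393
Total PV = 10716.89129 + 292645.26393 = 303362.15522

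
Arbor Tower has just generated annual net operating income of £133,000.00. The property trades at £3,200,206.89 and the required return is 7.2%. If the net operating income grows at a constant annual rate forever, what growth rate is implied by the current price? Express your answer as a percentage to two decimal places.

P = D₀(1+g)/(r−g) ⇒ P(r−g) = D₀(1+g) ⇒ g(P+D₀) = P·r − D₀
g = (P·r − D₀)/(P + D₀) = (£3,200,206.89×0.072 − £133,000.00) / (£3,200,206.89 + £133,000.00) = 0.029226

2.92%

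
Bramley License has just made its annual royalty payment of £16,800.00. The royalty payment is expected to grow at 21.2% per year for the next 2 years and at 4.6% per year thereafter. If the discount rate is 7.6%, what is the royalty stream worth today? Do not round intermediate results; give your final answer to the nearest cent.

£783429.59

D_1 = 20361.60000
D_2 = 24678.25920
Terminal value at year 2: TV = D_2×(1+g_2)/(r−g_2) = 25813.45912/0.03 = 860448.63744
P_0 = D_1/(1+r)^1 + D_2/(1+r)^2 + TV/(1+r)^2
    = 18923.42007 + 21315.22782 + 743190.94319 = 783429.59108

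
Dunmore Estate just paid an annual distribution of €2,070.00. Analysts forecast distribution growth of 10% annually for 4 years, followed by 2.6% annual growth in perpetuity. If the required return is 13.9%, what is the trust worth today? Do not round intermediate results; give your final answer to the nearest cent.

€23944.98

D_1 = 2277.00000
D_2 = 2504.70000
D_3 = 2755.17000
D_4 = 3030.68700
Terminal value at year 4: TV = D_4×(1+g_2)/(r−g_2) = 3109.48486/0.113 = 27517.56515
P_0 = D_1/(1+r)^1 + D_2/(1+r)^2 + D_3/(1+r)^3 + D_4/(1+r)^4 + TV/(1+r)^4
    = 1999.12204 + 1930.67098 + 1864.56372 + 1800.72001 + 16349.90024 = 23944.97697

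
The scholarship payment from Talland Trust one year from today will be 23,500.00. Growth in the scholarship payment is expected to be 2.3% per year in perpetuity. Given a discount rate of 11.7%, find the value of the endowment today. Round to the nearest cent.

250000.00

Growing perpetuity: P = D₁ / (r − g) = 23,500.0000 / (0.117 − 0.023) = 250,000.00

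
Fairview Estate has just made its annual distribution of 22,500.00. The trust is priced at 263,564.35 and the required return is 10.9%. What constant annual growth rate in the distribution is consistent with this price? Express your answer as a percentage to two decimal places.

2.18%

P = D₀(1+g)/(r−g) ⇒ P(r−g) = D₀(1+g) ⇒ g(P+D₀) = P·r − D₀
g = (P·r − D₀)/(P + D₀) = (263,564.35×0.109 − 22,500.00) / (263,564.35 + 22,500.00) = 0.021773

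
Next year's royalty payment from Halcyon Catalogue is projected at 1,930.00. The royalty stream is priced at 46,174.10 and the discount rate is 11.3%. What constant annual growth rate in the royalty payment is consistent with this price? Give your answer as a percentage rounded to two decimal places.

P = D₁/(r−g) ⇒ g = r − D₁/P = 0.113 − 1,930.00/46,174.10 = 0.071202

7.12%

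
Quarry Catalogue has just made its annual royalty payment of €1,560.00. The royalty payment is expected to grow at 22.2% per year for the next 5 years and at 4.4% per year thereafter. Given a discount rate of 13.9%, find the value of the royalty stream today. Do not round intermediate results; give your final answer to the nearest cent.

€34049.25

D_1 = 1906.32000
D_2 = 2329.52304
D_3 = 2846.67715
D_4 = 3478.63948
D_5 = 4250.89745
Terminal value at year 5: TV = D_5×(1+g_2)/(r−g_2) = 4437.93694/0.095 = 46715.12565
P_0 = D_1/(1+r)^1 + D_2/(1+r)^2 + D_3/(1+r)^3 + D_4/(1+r)^4 + D_5/(1+r)^5 + TV/(1+r)^5
    = 1673.67867 + 1795.64120 + 1926.49126 + 2066.87649 + 2217.49172 + 24369.06694 = 34049.24628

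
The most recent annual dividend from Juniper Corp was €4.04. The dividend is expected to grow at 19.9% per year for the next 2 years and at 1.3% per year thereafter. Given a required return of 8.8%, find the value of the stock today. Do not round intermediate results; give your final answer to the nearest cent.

€75.63

D_1 = 4.84396
D_2 = 5.80791
Terminal value at year 2: TV = D_2×(1+g_2)/(r−g_2) = 5.88341/0.075 = 78.44548
P_0 = D_1/(1+r)^1 + D_2/(1+r)^2 + TV/(1+r)^2
    = 4.45217 + 4.90639 + 66.26896 = 75.62751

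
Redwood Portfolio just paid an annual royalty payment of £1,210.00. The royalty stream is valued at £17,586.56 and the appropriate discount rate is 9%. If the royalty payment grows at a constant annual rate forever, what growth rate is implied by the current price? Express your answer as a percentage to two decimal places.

P = D₀(1+g)/(r−g) ⇒ P(r−g) = D₀(1+g) ⇒ g(P+D₀) = P·r − D₀
g = (P·r − D₀)/(P + D₀) = (£17,586.56×0.09 − £1,210.00) / (£17,586.56 + £1,210.00) = 0.019833

1.98%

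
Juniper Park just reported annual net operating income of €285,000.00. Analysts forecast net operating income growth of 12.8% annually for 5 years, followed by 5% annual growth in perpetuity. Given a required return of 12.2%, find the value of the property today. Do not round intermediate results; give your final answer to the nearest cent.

D_1 = 321480.00000
D_2 = 362629.44000
D_3 = 409046.00832
D_4 = 461403.89738
D_5 = 520463.59625
Terminal value at year 5: TV = D_5×(1+g_2)/(r−g_2) = 546486.77606/0.072 = 7590094.11198
P_0 = D_1/(1+r)^1 + D_2/(1+r)^2 + D_3/(1+r)^3 + D_4/(1+r)^4 + D_5/(1+r)^5 + TV/(1+r)^5
    = 286524.06417 + 288056.27842 + 289596.68632 + 291145.33171 + 292702.25861 + 4268574.60477 = 5716599.22400

€5716599.22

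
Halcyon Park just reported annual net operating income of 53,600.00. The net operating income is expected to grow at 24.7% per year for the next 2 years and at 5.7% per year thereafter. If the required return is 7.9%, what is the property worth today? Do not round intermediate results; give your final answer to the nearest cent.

3573129.36

D_1 = 66839.20000
D_2 = 83348.48240
Terminal value at year 2: TV = D_2×(1+g_2)/(r−g_2) = 88099.34590/0.022 = 4004515.72258
P_0 = D_1/(1+r)^1 + D_2/(1+r)^2 + TV/(1+r)^2
    = 61945.50510 + 71590.40302 + 3439593.45409 = 3573129.36220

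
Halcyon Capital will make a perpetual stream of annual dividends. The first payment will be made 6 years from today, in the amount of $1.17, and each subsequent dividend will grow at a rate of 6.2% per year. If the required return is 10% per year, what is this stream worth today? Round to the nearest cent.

Value at end of year 5: C₁ / (r − g) = $1.17 / (0.1 − 0.062) = $30.7895
Discount to today: PV = $30.7895 / (1 + 0.1)^5 = $30.7895 / 1.610510 = $19.12

$19.12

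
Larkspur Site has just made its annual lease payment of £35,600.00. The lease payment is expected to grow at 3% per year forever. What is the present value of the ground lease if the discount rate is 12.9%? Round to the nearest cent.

D₁ = D₀ × (1 + g) = £35,600.00 × 1.03 = £36,668.0000
Growing perpetuity: P = D₁ / (r − g) = £36,668.0000 / (0.129 − 0.03) = £370,383.84

£370383.84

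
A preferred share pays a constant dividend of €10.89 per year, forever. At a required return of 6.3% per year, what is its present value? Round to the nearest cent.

Level perpetuity: PV = C / r = €10.89 / 0.063 = €172.86

€172.86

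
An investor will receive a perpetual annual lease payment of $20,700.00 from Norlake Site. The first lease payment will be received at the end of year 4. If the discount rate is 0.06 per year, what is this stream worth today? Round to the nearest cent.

$289668.65

Value at end of year 3: C / r = $20,700.00 / 0.06 = $345,000.0000
Discount to today: PV = $345,000.0000 / (1 + 0.06)^3 = $345,000.0000 / 1.191016 = $289,668.65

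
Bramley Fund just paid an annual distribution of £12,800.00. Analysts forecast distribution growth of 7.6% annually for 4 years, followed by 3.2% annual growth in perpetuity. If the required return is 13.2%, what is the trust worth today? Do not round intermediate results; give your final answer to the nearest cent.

D_1 = 13772.80000
D_2 = 14819.53280
D_3 = 15945.81729
D_4 = 17157.69941
Terminal value at year 4: TV = D_4×(1+g_2)/(r−g_2) = 17706.74579/0.1 = 177067.45788
P_0 = D_1/(1+r)^1 + D_2/(1+r)^2 + D_3/(1+r)^3 + D_4/(1+r)^4 + TV/(1+r)^4
    = 12166.78445 + 11564.89406 + 10992.77916 + 10448.96676 + 107833.33695 = 153006.76137

£153006.76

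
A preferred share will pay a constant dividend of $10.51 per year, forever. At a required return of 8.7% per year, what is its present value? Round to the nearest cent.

Level perpetuity: PV = C / r = $10.51 / 0.087 = $120.80

$120.80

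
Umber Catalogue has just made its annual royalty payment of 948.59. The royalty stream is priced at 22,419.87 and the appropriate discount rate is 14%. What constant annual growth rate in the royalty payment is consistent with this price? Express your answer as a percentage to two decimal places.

P = D₀(1+g)/(r−g) ⇒ P(r−g) = D₀(1+g) ⇒ g(P+D₀) = P·r − D₀
g = (P·r − D₀)/(P + D₀) = (22,419.87×0.14 − 948.59) / (22,419.87 + 948.59) = 0.093724

9.37%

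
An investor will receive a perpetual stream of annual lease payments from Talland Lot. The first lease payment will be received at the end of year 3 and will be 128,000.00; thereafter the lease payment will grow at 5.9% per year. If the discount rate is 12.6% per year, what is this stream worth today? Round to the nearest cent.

Value at end of year 2: C₁ / (r − g) = 128,000.00 / (0.126 − 0.059) = 1,910,447.7612
Discount to today: PV = 1,910,447.7612 / (1 + 0.126)^2 = 1,910,447.7612 / 1.267876 = 1,506,809.63

1506809.63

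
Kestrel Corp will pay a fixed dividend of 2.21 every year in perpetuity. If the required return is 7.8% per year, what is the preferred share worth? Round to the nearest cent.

28.33

Level perpetuity: PV = C / r = 2.21 / 0.078 = 28.33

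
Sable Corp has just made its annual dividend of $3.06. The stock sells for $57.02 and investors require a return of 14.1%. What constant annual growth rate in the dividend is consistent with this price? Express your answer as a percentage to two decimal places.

P = D₀(1+g)/(r−g) ⇒ P(r−g) = D₀(1+g) ⇒ g(P+D₀) = P·r − D₀
g = (P·r − D₀)/(P + D₀) = ($57.02×0.141 − $3.06) / ($57.02 + $3.06) = 0.082886

8.29%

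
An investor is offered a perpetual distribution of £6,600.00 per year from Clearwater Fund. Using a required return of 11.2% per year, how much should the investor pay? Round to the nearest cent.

£58928.57

Level perpetuity: PV = C / r = £6,600.00 / 0.112 = £58,928.57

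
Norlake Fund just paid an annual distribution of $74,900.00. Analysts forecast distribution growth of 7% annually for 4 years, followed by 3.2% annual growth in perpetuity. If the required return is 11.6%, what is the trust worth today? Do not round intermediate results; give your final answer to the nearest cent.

D_1 = 80143.00000
D_2 = 85753.01000
D_3 = 91755.72070
D_4 = 98178.62115
Terminal value at year 4: TV = D_4×(1+g_2)/(r−g_2) = 101320.33703/0.084 = 1206194.48840
P_0 = D_1/(1+r)^1 + D_2/(1+r)^2 + D_3/(1+r)^3 + D_4/(1+r)^4 + TV/(1+r)^4
    = 71812.72401 + 68852.70134 + 66014.68677 + 63293.65129 + 777607.71588 = 1047581.47929

$1047581.48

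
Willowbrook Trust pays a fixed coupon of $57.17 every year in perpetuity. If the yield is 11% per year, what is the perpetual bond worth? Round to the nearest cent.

Level perpetuity: PV = C / r = $57.17 / 0.11 = $519.73

$519.73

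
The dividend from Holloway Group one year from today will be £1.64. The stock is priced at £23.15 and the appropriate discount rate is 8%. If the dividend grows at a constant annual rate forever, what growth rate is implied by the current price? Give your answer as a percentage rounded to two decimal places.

P = D₁/(r−g) ⇒ g = r − D₁/P = 0.08 − £1.64/£23.15 = 0.009158

0.92%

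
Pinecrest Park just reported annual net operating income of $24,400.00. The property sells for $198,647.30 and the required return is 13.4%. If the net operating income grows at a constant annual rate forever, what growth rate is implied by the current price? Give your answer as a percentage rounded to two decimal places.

0.99%

P = D₀(1+g)/(r−g) ⇒ P(r−g) = D₀(1+g) ⇒ g(P+D₀) = P·r − D₀
g = (P·r − D₀)/(P + D₀) = ($198,647.30×0.134 − $24,400.00) / ($198,647.30 + $24,400.00) = 0.009947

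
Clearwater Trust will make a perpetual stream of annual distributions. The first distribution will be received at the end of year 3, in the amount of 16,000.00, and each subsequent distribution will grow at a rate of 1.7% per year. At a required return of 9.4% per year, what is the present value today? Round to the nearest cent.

173617.95

Value at end of year 2: C₁ / (r − g) = 16,000.00 / (0.094 − 0.017) = 207,792.2078
Discount to today: PV = 207,792.2078 / (1 + 0.094)^2 = 207,792.2078 / 1.196836 = 173,617.95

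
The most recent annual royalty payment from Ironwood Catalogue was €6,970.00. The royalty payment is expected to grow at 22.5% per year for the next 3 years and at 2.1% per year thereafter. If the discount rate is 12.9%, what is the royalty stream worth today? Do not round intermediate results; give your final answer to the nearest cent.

€108842.61

D_1 = 8538.25000
D_2 = 10459.35625
D_3 = 12812.71141
Terminal value at year 3: TV = D_3×(1+g_2)/(r−g_2) = 13081.77835/0.108 = 121127.57728
P_0 = D_1/(1+r)^1 + D_2/(1+r)^2 + D_3/(1+r)^3 + TV/(1+r)^3
    = 7562.66608 + 8205.72714 + 8903.46833 + 84170.75156 = 108842.61312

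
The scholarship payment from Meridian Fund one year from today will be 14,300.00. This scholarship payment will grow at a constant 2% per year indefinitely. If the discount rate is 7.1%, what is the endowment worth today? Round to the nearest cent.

Growing perpetuity: P = D₁ / (r − g) = 14,300.0000 / (0.071 − 0.02) = 280,392.16

280392.16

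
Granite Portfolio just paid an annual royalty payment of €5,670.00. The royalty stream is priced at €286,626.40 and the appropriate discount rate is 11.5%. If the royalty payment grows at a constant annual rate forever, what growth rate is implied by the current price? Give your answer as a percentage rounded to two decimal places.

9.34%

P = D₀(1+g)/(r−g) ⇒ P(r−g) = D₀(1+g) ⇒ g(P+D₀) = P·r − D₀
g = (P·r − D₀)/(P + D₀) = (€286,626.40×0.115 − €5,670.00) / (€286,626.40 + €5,670.00) = 0.093371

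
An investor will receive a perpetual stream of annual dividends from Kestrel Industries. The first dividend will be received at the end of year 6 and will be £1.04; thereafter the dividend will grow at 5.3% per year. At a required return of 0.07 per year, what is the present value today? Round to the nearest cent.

Value at end of year 5: C₁ / (r − g) = £1.04 / (0.07 − 0.053) = £61.1765
Discount to today: PV = £61.1765 / (1 + 0.07)^5 = £61.1765 / 1.402552 = £43.62

£43.62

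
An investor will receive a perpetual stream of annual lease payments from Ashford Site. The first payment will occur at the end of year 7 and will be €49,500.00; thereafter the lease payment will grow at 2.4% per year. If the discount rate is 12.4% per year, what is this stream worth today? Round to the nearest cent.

Value at end of year 6: C₁ / (r − g) = €49,500.00 / (0.124 − 0.024) = €495,000.0000
Discount to today: PV = €495,000.0000 / (1 + 0.124)^6 = €495,000.0000 / 2.016498 = €245,475.04

€245475.04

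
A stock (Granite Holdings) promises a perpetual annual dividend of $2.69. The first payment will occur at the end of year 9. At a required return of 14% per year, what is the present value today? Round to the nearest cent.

Value at end of year 8: C / r = $2.69 / 0.14 = $19.2143
Discount to today: PV = $19.2143 / (1 + 0.14)^8 = $19.2143 / 2.852586 = $6.74

$6.74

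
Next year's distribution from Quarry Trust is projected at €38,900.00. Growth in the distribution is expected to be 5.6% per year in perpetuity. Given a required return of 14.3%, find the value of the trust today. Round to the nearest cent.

€447126.44

Growing perpetuity: P = D₁ / (r − g) = €38,900.0000 / (0.143 − 0.056) = €447,126.44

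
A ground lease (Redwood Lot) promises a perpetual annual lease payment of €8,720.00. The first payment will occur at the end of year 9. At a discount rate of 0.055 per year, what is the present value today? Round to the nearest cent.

Value at end of year 8: C / r = €8,720.00 / 0.055 = €158,545.4545
Discount to today: PV = €158,545.4545 / (1 + 0.055)^8 = €158,545.4545 / 1.534687 = €103,308.04

€103308.04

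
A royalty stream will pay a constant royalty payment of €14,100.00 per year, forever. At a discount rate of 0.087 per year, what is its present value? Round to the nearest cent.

Level perpetuity: PV = C / r = €14,100.00 / 0.087 = €162,068.97

€162068.97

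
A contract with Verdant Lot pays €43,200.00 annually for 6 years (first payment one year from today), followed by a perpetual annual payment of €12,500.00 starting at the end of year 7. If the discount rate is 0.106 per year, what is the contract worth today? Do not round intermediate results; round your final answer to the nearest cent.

PV of 6-year annuity: €43,200.00 × [1 − (1+0.106)^−6] / 0.106 = 184884.64991
Perpetuity value at year 6: €12,500.00 / 0.106 = 117924.52830
PV of perpetuity: 117924.52830 / (1+0.106)^6 = 64427.81247
Total PV = 184884.64991 + 64427.81247 = 249312.46238

€249312.46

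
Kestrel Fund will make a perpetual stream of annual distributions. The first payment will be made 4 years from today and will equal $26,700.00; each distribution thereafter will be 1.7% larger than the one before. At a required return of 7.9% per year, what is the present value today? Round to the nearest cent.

$342811.39

Value at end of year 3: C₁ / (r − g) = $26,700.00 / (0.079 − 0.017) = $430,645.1613
Discount to today: PV = $430,645.1613 / (1 + 0.079)^3 = $430,645.1613 / 1.256216 = $342,811.39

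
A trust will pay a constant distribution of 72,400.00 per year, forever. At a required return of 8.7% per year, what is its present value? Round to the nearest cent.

Level perpetuity: PV = C / r = 72,400.00 / 0.087 = 832,183.91

832183.91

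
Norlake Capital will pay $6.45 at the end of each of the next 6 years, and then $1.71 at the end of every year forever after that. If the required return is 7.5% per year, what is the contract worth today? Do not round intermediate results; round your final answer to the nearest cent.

PV of 6-year annuity: $6.45 × [1 − (1+0.075)^−6] / 0.075 = 30.27531
Perpetuity value at year 6: $1.71 / 0.075 = 22.80000
PV of perpetuity: 22.80000 / (1+0.075)^6 = 14.77352
Total PV = 30.27531 + 14.77352 = 45.04883

$45.05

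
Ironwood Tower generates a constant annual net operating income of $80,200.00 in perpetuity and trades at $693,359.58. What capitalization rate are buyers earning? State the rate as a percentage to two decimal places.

P = C/r ⇒ r = C/P = $80,200.00/$693,359.58 = 0.115669

11.57%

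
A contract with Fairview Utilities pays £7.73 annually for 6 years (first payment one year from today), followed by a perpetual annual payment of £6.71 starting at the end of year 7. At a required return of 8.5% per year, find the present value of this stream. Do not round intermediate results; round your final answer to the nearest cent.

PV of 6-year annuity: £7.73 × [1 − (1+0.085)^−6] / 0.085 = 35.19923
Perpetuity value at year 6: £6.71 / 0.085 = 78.94118
PV of perpetuity: 78.94118 / (1+0.085)^6 = 48.38661
Total PV = 35.19923 + 48.38661 = 83.58584

£83.59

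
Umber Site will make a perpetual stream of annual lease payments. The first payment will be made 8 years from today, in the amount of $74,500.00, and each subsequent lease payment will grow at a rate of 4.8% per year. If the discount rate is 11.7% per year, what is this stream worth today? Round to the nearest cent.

Value at end of year 7: C₁ / (r − g) = $74,500.00 / (0.117 − 0.048) = $1,079,710.1449
Discount to today: PV = $1,079,710.1449 / (1 + 0.117)^7 = $1,079,710.1449 / 2.169563 = $497,662.56

$497662.56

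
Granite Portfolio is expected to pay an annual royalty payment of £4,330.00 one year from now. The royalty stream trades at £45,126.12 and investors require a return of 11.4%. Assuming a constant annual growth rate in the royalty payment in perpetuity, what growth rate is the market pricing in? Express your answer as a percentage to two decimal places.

1.80%

P = D₁/(r−g) ⇒ g = r − D₁/P = 0.114 − £4,330.00/£45,126.12 = 0.018047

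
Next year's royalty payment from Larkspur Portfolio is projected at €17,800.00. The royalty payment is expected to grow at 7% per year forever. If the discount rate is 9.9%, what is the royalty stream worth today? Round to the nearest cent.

€613793.10

Growing perpetuity: P = D₁ / (r − g) = €17,800.0000 / (0.099 − 0.07) = €613,793.10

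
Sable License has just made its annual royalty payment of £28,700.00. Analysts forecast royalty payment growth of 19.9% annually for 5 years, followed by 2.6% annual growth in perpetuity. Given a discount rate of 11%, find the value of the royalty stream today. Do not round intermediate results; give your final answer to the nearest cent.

£697439.61

D_1 = 34411.30000
D_2 = 41259.14870
D_3 = 49469.71929
D_4 = 59314.19343
D_5 = 71117.71792
Terminal value at year 5: TV = D_5×(1+g_2)/(r−g_2) = 72966.77859/0.084 = 868652.12606
P_0 = D_1/(1+r)^1 + D_2/(1+r)^2 + D_3/(1+r)^3 + D_4/(1+r)^4 + D_5/(1+r)^5 + TV/(1+r)^5
    = 31001.17117 + 33486.85066 + 36171.83238 + 39072.09642 + 42204.90415 + 515502.75783 = 697439.61261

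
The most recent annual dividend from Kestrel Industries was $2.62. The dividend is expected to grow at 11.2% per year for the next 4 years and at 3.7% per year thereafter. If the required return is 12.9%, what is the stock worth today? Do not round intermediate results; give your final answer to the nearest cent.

$37.88

D_1 = 2.91344
D_2 = 3.23975
D_3 = 3.60260
D_4 = 4.00609
Terminal value at year 4: TV = D_4×(1+g_2)/(r−g_2) = 4.15431/0.092 = 45.15557
P_0 = D_1/(1+r)^1 + D_2/(1+r)^2 + D_3/(1+r)^3 + D_4/(1+r)^4 + TV/(1+r)^4
    = 2.58055 + 2.54169 + 2.50342 + 2.46573 + 27.79301 = 37.88440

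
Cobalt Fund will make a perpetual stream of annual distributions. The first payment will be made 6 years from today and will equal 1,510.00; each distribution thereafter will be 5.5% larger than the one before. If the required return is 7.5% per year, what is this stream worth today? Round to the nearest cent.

Value at end of year 5: C₁ / (r − g) = 1,510.00 / (0.075 − 0.055) = 75,500.0000
Discount to today: PV = 75,500.0000 / (1 + 0.075)^5 = 75,500.0000 / 1.435629 = 52,590.18

52590.18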